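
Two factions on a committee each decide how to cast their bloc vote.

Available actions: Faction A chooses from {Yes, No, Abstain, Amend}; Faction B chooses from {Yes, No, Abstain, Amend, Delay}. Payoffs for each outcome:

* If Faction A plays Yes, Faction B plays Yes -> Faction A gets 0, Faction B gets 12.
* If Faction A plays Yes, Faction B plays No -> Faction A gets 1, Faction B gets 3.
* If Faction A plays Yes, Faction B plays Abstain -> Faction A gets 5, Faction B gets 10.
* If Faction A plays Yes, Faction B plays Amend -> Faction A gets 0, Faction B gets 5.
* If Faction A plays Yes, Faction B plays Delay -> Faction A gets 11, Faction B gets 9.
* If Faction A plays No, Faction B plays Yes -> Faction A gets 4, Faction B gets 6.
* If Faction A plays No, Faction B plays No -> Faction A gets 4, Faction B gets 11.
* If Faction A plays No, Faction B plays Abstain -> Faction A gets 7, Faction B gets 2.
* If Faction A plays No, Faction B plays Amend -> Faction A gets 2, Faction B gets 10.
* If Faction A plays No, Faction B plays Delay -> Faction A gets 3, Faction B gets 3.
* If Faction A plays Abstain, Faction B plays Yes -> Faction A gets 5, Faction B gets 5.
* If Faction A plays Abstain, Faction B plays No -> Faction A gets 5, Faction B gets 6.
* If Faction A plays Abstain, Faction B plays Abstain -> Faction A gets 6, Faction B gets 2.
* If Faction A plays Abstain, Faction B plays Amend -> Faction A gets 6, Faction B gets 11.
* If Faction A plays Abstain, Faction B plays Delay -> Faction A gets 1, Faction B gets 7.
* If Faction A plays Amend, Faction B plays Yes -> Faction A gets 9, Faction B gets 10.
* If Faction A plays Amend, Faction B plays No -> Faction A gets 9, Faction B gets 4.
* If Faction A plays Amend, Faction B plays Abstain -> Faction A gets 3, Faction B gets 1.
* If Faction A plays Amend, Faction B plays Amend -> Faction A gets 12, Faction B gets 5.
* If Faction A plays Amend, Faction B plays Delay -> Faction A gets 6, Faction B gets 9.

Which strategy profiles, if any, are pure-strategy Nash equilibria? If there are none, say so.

Faction A against Yes: payoffs 0, 4, 5, 9 → best response Amend.
Faction A against No: payoffs 1, 4, 5, 9 → best response Amend.
Faction A against Abstain: payoffs 5, 7, 6, 3 → best response No.
Faction A against Amend: payoffs 0, 2, 6, 12 → best response Amend.
Faction A against Delay: payoffs 11, 3, 1, 6 → best response Yes.
Faction B against Yes: payoffs 12, 3, 10, 5, 9 → best response Yes.
Faction B against No: payoffs 6, 11, 2, 10, 3 → best response No.
Faction B against Abstain: payoffs 5, 6, 2, 11, 7 → best response Amend.
Faction B against Amend: payoffs 10, 4, 1, 5, 9 → best response Yes.
Mutual best responses: (Amend, Yes).

(Amend, Yes)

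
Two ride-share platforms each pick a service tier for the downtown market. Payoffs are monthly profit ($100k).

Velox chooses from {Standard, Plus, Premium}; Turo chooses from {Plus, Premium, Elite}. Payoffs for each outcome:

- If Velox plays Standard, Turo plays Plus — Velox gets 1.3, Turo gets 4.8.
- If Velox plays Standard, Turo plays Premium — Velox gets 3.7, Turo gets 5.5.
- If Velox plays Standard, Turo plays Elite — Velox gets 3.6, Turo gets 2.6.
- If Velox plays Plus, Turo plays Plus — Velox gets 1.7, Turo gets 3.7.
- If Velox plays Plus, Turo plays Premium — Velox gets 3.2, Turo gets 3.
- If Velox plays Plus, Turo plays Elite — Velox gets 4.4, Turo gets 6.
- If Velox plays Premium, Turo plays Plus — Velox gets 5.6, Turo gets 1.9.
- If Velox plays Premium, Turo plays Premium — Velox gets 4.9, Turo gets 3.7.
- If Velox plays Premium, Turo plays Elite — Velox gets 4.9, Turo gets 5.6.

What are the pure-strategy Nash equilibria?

(Premium, Elite)

(Standard, Plus): Velox can switch to Plus (1.3 → 1.7). Not NE.
(Standard, Premium): Velox can switch to Premium (3.7 → 4.9). Not NE.
(Standard, Elite): Velox can switch to Plus (3.6 → 4.4). Not NE.
(Plus, Plus): Velox can switch to Premium (1.7 → 5.6). Not NE.
(Plus, Premium): Velox can switch to Standard (3.2 → 3.7). Not NE.
(Plus, Elite): Velox can switch to Premium (4.4 → 4.9). Not NE.
(Premium, Plus): Turo can switch to Premium (1.9 → 3.7). Not NE.
(Premium, Premium): Turo can switch to Elite (3.7 → 5.6). Not NE.
(Premium, Elite): Velox gets 4.9, best alternative 4.4; Turo gets 5.6, best alternative 3.7. No profitable deviation — NE.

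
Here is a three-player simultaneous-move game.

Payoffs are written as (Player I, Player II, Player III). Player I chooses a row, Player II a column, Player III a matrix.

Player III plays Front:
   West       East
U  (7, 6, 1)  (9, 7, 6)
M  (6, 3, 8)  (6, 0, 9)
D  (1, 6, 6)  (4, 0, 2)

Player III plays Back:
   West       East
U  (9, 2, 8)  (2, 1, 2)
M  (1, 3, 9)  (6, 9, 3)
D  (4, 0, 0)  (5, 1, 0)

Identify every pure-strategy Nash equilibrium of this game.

Player I against (West, Front): payoffs 7, 6, 1 → best response U.
Player I against (West, Back): payoffs 9, 1, 4 → best response U.
Player I against (East, Front): payoffs 9, 6, 4 → best response U.
Player I against (East, Back): payoffs 2, 6, 5 → best response M.
Player II against (U, Front): payoffs 6, 7 → best response East.
Player II against (U, Back): payoffs 2, 1 → best response West.
Player II against (M, Front): payoffs 3, 0 → best response West.
Player II against (M, Back): payoffs 3, 9 → best response East.
Player II against (D, Front): payoffs 6, 0 → best response West.
Player II against (D, Back): payoffs 0, 1 → best response East.
Player III against (U, West): payoffs 1, 8 → best response Back.
Player III against (U, East): payoffs 6, 2 → best response Front.
Player III against (M, West): payoffs 8, 9 → best response Back.
Player III against (M, East): payoffs 9, 3 → best response Front.
Player III against (D, West): payoffs 6, 0 → best response Front.
Player III against (D, East): payoffs 2, 0 → best response Front.
Mutual best responses: (U, West, Back); (U, East, Front).

Pure-strategy Nash equilibria: (U, West, Back), (U, East, Front)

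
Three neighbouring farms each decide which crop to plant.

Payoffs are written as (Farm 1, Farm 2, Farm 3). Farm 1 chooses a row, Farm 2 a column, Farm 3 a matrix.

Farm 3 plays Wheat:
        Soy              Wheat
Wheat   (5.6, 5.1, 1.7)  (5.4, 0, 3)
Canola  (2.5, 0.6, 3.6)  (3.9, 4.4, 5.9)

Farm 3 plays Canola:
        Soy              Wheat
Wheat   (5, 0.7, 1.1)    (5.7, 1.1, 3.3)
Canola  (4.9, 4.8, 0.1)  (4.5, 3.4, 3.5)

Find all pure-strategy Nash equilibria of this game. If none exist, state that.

(Wheat, Soy, Wheat): Farm 1 gets 5.6, best alternative 2.5; Farm 2 gets 5.1, best alternative 0; Farm 3 gets 1.7, best alternative 1.1. No profitable deviation — NE.
(Wheat, Soy, Canola): Farm 2 can switch to Wheat (0.7 → 1.1). Not NE.
(Wheat, Wheat, Wheat): Farm 2 can switch to Soy (0 → 5.1). Not NE.
(Wheat, Wheat, Canola): Farm 1 gets 5.7, best alternative 4.5; Farm 2 gets 1.1, best alternative 0.7; Farm 3 gets 3.3, best alternative 3. No profitable deviation — NE.
(Canola, Soy, Wheat): Farm 1 can switch to Wheat (2.5 → 5.6). Not NE.
(Canola, Soy, Canola): Farm 1 can switch to Wheat (4.9 → 5). Not NE.
(Canola, Wheat, Wheat): Farm 1 can switch to Wheat (3.9 → 5.4). Not NE.
(Canola, Wheat, Canola): Farm 1 can switch to Wheat (4.5 → 5.7). Not NE.

The pure Nash equilibria are (Wheat, Soy, Wheat), (Wheat, Wheat, Canola).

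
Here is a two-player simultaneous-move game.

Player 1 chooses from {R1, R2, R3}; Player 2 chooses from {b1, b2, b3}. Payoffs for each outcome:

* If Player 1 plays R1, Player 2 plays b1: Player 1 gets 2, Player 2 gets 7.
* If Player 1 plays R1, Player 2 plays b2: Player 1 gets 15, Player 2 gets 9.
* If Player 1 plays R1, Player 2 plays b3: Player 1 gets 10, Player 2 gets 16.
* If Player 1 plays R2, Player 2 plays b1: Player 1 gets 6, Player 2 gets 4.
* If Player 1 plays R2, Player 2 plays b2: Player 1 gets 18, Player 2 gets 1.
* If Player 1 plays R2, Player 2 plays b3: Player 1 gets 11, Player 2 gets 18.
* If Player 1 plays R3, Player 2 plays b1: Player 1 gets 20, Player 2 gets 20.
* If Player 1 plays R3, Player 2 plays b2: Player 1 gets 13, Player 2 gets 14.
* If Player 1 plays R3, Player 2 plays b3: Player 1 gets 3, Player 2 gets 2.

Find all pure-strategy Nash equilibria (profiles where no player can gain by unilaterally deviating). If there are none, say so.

The pure Nash equilibria are (R2, b3) and (R3, b1).

Mark each player's best response to every combination of opponents' strategies; a profile where every player is best-responding is a pure Nash equilibrium.
Player 1 against b1: payoffs 2, 6, 20 → best response R3.
Player 1 against b2: payoffs 15, 18, 13 → best response R2.
Player 1 against b3: payoffs 10, 11, 3 → best response R2.
Player 2 against R1: payoffs 7, 9, 16 → best response b3.
Player 2 against R2: payoffs 4, 1, 18 → best response b3.
Player 2 against R3: payoffs 20, 14, 2 → best response b1.
Mutual best responses: (R2, b3); (R3, b1).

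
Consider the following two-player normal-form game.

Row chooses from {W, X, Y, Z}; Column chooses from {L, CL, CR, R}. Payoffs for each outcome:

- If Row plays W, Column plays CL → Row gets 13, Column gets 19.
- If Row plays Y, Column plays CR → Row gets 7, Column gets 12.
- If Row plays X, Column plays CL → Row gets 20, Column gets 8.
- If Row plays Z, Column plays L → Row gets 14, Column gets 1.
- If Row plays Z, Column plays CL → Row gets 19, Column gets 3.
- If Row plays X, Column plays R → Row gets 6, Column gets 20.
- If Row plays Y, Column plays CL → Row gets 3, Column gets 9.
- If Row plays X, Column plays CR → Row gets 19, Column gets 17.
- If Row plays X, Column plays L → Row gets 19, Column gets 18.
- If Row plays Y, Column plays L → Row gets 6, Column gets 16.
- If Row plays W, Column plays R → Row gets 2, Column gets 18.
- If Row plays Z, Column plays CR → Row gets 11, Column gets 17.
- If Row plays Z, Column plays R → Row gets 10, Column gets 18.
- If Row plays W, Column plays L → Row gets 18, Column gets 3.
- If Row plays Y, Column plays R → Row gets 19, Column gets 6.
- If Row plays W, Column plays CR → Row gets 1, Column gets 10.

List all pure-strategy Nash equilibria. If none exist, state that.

No pure-strategy Nash equilibrium.

(W, L): Row can switch to X (18 → 19). Not NE.
(W, CL): Row can switch to X (13 → 20). Not NE.
(W, CR): Row can switch to X (1 → 19). Not NE.
(W, R): Row can switch to X (2 → 6). Not NE.
(X, L): Column can switch to R (18 → 20). Not NE.
(X, CL): Column can switch to L (8 → 18). Not NE.
(X, CR): Column can switch to L (17 → 18). Not NE.
(X, R): Row can switch to Y (6 → 19). Not NE.
(Y, L): Row can switch to W (6 → 18). Not NE.
(Y, CL): Row can switch to W (3 → 13). Not NE.
(Y, CR): Row can switch to X (7 → 19). Not NE.
(Y, R): Column can switch to L (6 → 16). Not NE.
(The remaining 4 profiles each have a profitable deviation by the same check.)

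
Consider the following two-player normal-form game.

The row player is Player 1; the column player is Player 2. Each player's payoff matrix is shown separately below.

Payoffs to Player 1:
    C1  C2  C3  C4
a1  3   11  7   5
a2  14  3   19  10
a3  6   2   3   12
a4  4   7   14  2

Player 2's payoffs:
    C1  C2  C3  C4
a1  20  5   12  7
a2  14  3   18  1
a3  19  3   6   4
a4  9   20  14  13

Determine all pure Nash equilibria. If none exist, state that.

(a1, C1): Player 1 can switch to a2 (3 → 14). Not NE.
(a1, C2): Player 2 can switch to C1 (5 → 20). Not NE.
(a1, C3): Player 1 can switch to a2 (7 → 19). Not NE.
(a1, C4): Player 1 can switch to a2 (5 → 10). Not NE.
(a2, C1): Player 2 can switch to C3 (14 → 18). Not NE.
(a2, C2): Player 1 can switch to a1 (3 → 11). Not NE.
(a2, C3): Player 1 gets 19, best alternative 14; Player 2 gets 18, best alternative 14. No profitable deviation — NE.
(a2, C4): Player 1 can switch to a3 (10 → 12). Not NE.
(a3, C1): Player 1 can switch to a2 (6 → 14). Not NE.
(a3, C2): Player 1 can switch to a1 (2 → 11). Not NE.
(a3, C3): Player 1 can switch to a1 (3 → 7). Not NE.
(a3, C4): Player 2 can switch to C1 (4 → 19). Not NE.
(a4, C1): Player 1 can switch to a2 (4 → 14). Not NE.
(The remaining 3 profiles each have a profitable deviation by the same check.)

(a2, C3)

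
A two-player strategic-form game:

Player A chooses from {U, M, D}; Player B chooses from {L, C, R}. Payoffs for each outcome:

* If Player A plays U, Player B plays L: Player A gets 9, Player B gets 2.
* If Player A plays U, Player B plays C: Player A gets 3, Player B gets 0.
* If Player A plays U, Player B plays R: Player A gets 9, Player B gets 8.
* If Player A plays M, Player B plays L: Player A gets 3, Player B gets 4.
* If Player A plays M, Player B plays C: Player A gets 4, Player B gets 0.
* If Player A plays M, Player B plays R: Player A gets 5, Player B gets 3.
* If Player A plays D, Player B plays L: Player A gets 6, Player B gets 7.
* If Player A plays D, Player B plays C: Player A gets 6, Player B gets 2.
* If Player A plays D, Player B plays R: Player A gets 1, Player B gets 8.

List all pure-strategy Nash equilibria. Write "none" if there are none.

For each strategy profile, look for a profitable unilateral deviation.
(U, L): Player B can switch to R (2 → 8). Not NE.
(U, C): Player A can switch to M (3 → 4). Not NE.
(U, R): Player A gets 9, best alternative 5; Player B gets 8, best alternative 2. No profitable deviation — NE.
(M, L): Player A can switch to U (3 → 9). Not NE.
(M, C): Player A can switch to D (4 → 6). Not NE.
(M, R): Player A can switch to U (5 → 9). Not NE.
(D, L): Player A can switch to U (6 → 9). Not NE.
(D, C): Player B can switch to L (2 → 7). Not NE.
(D, R): Player A can switch to U (1 → 9). Not NE.

(U, R)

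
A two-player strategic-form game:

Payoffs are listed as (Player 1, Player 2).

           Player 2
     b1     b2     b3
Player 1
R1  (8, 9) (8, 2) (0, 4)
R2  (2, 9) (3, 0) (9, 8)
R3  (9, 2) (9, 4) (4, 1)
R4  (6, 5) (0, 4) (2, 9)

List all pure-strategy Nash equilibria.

(R1, b1): Player 1 can switch to R3 (8 → 9). Not NE.
(R1, b2): Player 1 can switch to R3 (8 → 9). Not NE.
(R1, b3): Player 1 can switch to R2 (0 → 9). Not NE.
(R2, b1): Player 1 can switch to R1 (2 → 8). Not NE.
(R2, b2): Player 1 can switch to R1 (3 → 8). Not NE.
(R2, b3): Player 2 can switch to b1 (8 → 9). Not NE.
(R3, b2): Player 1 gets 9, best alternative 8; Player 2 gets 4, best alternative 2. No profitable deviation — NE.
(The remaining 5 profiles each have a profitable deviation by the same check.)

Pure NE: (R3, b2)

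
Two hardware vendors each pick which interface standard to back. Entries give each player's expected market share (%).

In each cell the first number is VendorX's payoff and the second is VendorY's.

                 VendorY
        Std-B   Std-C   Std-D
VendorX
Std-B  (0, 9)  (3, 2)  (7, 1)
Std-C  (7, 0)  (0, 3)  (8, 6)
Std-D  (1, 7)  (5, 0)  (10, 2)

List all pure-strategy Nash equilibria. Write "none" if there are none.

none

(Std-B, Std-B): VendorX can switch to Std-C (0 → 7). Not NE.
(Std-B, Std-C): VendorX can switch to Std-D (3 → 5). Not NE.
(Std-B, Std-D): VendorX can switch to Std-C (7 → 8). Not NE.
(Std-C, Std-B): VendorY can switch to Std-C (0 → 3). Not NE.
(Std-C, Std-C): VendorX can switch to Std-B (0 → 3). Not NE.
(Std-C, Std-D): VendorX can switch to Std-D (8 → 10). Not NE.
(The remaining 3 profiles each have a profitable deviation by the same check.)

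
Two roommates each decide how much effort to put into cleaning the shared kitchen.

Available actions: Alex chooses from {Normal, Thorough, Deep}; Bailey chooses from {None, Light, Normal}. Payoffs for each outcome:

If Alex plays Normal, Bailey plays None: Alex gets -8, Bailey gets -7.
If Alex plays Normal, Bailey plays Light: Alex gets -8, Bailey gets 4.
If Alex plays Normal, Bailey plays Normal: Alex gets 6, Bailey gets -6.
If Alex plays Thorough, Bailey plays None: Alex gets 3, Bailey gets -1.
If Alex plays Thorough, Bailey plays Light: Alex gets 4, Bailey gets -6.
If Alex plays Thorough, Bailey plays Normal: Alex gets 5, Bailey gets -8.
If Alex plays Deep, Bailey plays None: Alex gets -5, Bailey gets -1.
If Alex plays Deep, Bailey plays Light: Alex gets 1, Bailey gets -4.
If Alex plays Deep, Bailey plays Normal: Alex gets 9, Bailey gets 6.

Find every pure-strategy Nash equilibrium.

(Normal, None): Alex can switch to Thorough (-8 → 3). Not NE.
(Normal, Light): Alex can switch to Thorough (-8 → 4). Not NE.
(Normal, Normal): Alex can switch to Deep (6 → 9). Not NE.
(Thorough, None): Alex gets 3, best alternative -5; Bailey gets -1, best alternative -6. No profitable deviation — NE.
(Thorough, Light): Bailey can switch to None (-6 → -1). Not NE.
(Thorough, Normal): Alex can switch to Normal (5 → 6). Not NE.
(Deep, None): Alex can switch to Thorough (-5 → 3). Not NE.
(Deep, Light): Alex can switch to Thorough (1 → 4). Not NE.
(Deep, Normal): Alex gets 9, best alternative 6; Bailey gets 6, best alternative -1. No profitable deviation — NE.

The pure Nash equilibria are (Thorough, None), (Deep, Normal).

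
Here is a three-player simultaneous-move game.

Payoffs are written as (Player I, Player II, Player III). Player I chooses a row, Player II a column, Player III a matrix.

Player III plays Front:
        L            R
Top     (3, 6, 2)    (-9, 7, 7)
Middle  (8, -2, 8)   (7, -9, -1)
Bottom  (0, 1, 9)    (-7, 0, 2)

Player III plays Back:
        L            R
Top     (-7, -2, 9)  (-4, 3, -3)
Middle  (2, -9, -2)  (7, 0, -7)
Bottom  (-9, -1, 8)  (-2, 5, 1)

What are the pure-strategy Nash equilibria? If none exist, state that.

The unique pure-strategy Nash equilibrium is (Middle, L, Front).

Check each profile: it is a Nash equilibrium iff no player can strictly gain by switching unilaterally.
(Top, L, Front): Player I can switch to Middle (3 → 8). Not NE.
(Top, L, Back): Player I can switch to Middle (-7 → 2). Not NE.
(Top, R, Front): Player I can switch to Middle (-9 → 7). Not NE.
(Top, R, Back): Player I can switch to Middle (-4 → 7). Not NE.
(Middle, L, Front): Player I gets 8, best alternative 3; Player II gets -2, best alternative -9; Player III gets 8, best alternative -2. No profitable deviation — NE.
(Middle, L, Back): Player II can switch to R (-9 → 0). Not NE.
(Middle, R, Front): Player II can switch to L (-9 → -2). Not NE.
(The remaining 5 profiles each have a profitable deviation by the same check.)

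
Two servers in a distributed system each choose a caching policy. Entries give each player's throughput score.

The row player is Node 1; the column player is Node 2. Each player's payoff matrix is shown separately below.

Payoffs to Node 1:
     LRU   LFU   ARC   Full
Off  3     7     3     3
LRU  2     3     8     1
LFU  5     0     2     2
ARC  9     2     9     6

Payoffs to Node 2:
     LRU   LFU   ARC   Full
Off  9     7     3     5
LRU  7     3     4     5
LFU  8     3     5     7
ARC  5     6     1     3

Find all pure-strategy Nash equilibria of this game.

Node 1 against LRU: payoffs 3, 2, 5, 9 → best response ARC.
Node 1 against LFU: payoffs 7, 3, 0, 2 → best response Off.
Node 1 against ARC: payoffs 3, 8, 2, 9 → best response ARC.
Node 1 against Full: payoffs 3, 1, 2, 6 → best response ARC.
Node 2 against Off: payoffs 9, 7, 3, 5 → best response LRU.
Node 2 against LRU: payoffs 7, 3, 4, 5 → best response LRU.
Node 2 against LFU: payoffs 8, 3, 5, 7 → best response LRU.
Node 2 against ARC: payoffs 5, 6, 1, 3 → best response LFU.
No profile is a mutual best response for all players.

There is no pure-strategy Nash equilibrium.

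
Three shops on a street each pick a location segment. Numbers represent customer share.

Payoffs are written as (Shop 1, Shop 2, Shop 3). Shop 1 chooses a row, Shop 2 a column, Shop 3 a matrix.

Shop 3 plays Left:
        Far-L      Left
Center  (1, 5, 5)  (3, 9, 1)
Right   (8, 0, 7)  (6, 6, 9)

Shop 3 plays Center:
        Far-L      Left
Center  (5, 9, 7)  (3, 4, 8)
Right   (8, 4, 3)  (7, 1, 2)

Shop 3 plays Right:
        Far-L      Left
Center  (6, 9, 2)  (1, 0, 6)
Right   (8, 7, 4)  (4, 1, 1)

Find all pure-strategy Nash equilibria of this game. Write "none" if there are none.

The unique pure-strategy Nash equilibrium is (Right, Left, Left).

Mark each player's best response to every combination of opponents' strategies; a profile where every player is best-responding is a pure Nash equilibrium.
Shop 1 against (Far-L, Left): payoffs 1, 8 → best response Right.
Shop 1 against (Far-L, Center): payoffs 5, 8 → best response Right.
Shop 1 against (Far-L, Right): payoffs 6, 8 → best response Right.
Shop 1 against (Left, Left): payoffs 3, 6 → best response Right.
Shop 1 against (Left, Center): payoffs 3, 7 → best response Right.
Shop 1 against (Left, Right): payoffs 1, 4 → best response Right.
Shop 2 against (Center, Left): payoffs 5, 9 → best response Left.
Shop 2 against (Center, Center): payoffs 9, 4 → best response Far-L.
Shop 2 against (Center, Right): payoffs 9, 0 → best response Far-L.
Shop 2 against (Right, Left): payoffs 0, 6 → best response Left.
Shop 2 against (Right, Center): payoffs 4, 1 → best response Far-L.
Shop 2 against (Right, Right): payoffs 7, 1 → best response Far-L.
Shop 3 against (Center, Far-L): payoffs 5, 7, 2 → best response Center.
Shop 3 against (Center, Left): payoffs 1, 8, 6 → best response Center.
Shop 3 against (Right, Far-L): payoffs 7, 3, 4 → best response Left.
Shop 3 against (Right, Left): payoffs 9, 2, 1 → best response Left.
Mutual best responses: (Right, Left, Left).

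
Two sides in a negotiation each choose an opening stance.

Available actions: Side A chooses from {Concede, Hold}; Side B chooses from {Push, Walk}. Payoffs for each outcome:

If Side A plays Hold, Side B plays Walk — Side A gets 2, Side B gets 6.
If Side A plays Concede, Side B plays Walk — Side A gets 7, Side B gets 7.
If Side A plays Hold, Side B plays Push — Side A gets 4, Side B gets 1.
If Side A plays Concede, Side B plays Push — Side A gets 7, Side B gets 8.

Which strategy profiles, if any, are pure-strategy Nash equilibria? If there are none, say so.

Pure NE: (Concede, Push)

(Concede, Push): Side A gets 7, best alternative 4; Side B gets 8, best alternative 7. No profitable deviation — NE.
(Concede, Walk): Side B can switch to Push (7 → 8). Not NE.
(Hold, Push): Side A can switch to Concede (4 → 7). Not NE.
(Hold, Walk): Side A can switch to Concede (2 → 7). Not NE.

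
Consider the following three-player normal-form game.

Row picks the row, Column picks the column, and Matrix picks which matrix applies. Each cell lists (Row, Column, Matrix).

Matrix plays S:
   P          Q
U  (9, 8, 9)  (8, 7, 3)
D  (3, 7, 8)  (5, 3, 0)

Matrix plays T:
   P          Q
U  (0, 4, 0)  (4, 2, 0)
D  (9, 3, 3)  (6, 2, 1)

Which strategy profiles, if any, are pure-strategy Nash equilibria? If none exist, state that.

The unique pure-strategy Nash equilibrium is (U, P, S).

(U, P, S): Row gets 9, best alternative 3; Column gets 8, best alternative 7; Matrix gets 9, best alternative 0. No profitable deviation — NE.
(U, P, T): Row can switch to D (0 → 9). Not NE.
(U, Q, S): Column can switch to P (7 → 8). Not NE.
(U, Q, T): Row can switch to D (4 → 6). Not NE.
(D, P, S): Row can switch to U (3 → 9). Not NE.
(D, P, T): Matrix can switch to S (3 → 8). Not NE.
(D, Q, S): Row can switch to U (5 → 8). Not NE.
(The remaining 1 profile has a profitable deviation by the same check.)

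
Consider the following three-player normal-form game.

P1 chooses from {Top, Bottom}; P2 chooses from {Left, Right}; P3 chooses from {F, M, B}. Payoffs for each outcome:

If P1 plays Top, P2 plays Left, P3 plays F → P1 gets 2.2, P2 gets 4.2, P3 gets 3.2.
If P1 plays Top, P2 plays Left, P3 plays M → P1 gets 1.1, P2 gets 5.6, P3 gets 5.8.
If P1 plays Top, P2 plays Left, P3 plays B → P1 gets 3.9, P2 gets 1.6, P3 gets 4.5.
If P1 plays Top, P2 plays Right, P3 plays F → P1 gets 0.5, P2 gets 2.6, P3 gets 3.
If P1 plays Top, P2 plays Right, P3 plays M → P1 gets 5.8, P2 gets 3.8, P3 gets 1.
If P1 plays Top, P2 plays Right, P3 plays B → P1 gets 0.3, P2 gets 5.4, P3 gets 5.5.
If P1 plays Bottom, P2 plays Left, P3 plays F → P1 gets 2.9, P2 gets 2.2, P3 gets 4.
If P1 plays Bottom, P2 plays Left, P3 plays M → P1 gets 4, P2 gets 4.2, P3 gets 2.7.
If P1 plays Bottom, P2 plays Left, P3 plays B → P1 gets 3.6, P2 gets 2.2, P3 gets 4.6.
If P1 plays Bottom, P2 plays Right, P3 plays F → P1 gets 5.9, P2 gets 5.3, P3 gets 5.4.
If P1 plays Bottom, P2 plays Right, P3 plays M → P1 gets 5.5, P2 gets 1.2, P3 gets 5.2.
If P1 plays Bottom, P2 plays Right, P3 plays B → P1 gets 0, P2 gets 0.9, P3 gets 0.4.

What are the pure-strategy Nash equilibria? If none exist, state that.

(Top, Right, B), (Bottom, Right, F)

Mark each player's best response to every combination of opponents' strategies; a profile where every player is best-responding is a pure Nash equilibrium.
P1 against (Left, F): payoffs 2.2, 2.9 → best response Bottom.
P1 against (Left, M): payoffs 1.1, 4 → best response Bottom.
P1 against (Left, B): payoffs 3.9, 3.6 → best response Top.
P1 against (Right, F): payoffs 0.5, 5.9 → best response Bottom.
P1 against (Right, M): payoffs 5.8, 5.5 → best response Top.
P1 against (Right, B): payoffs 0.3, 0 → best response Top.
P2 against (Top, F): payoffs 4.2, 2.6 → best response Left.
P2 against (Top, M): payoffs 5.6, 3.8 → best response Left.
P2 against (Top, B): payoffs 1.6, 5.4 → best response Right.
P2 against (Bottom, F): payoffs 2.2, 5.3 → best response Right.
P2 against (Bottom, M): payoffs 4.2, 1.2 → best response Left.
P2 against (Bottom, B): payoffs 2.2, 0.9 → best response Left.
P3 against (Top, Left): payoffs 3.2, 5.8, 4.5 → best response M.
P3 against (Top, Right): payoffs 3, 1, 5.5 → best response B.
P3 against (Bottom, Left): payoffs 4, 2.7, 4.6 → best response B.
P3 against (Bottom, Right): payoffs 5.4, 5.2, 0.4 → best response F.
Mutual best responses: (Top, Right, B); (Bottom, Right, F).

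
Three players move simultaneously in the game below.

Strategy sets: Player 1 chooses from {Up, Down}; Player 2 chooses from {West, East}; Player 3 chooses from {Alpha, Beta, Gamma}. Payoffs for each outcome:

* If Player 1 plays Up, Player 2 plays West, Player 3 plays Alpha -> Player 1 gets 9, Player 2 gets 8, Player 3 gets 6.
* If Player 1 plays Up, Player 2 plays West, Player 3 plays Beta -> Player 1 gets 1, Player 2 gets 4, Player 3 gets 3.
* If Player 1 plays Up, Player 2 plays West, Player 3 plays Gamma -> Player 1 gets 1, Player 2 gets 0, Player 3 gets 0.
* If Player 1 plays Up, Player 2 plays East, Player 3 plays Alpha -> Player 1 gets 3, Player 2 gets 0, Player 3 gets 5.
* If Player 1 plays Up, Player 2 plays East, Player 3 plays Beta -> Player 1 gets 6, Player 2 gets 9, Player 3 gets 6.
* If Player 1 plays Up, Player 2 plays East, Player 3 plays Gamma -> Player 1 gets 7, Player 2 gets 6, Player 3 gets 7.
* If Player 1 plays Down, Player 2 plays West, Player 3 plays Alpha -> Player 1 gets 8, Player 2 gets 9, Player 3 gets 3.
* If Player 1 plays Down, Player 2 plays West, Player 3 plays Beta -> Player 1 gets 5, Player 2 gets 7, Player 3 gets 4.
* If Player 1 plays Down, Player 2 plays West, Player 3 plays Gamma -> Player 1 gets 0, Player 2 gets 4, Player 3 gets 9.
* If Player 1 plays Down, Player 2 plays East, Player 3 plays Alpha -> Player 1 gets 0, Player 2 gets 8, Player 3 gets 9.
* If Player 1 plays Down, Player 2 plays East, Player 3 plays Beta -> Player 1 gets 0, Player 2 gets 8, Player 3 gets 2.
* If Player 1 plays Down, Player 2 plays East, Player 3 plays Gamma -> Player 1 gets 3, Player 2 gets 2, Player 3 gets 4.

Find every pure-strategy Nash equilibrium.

Mark each player's best response to every combination of opponents' strategies; a profile where every player is best-responding is a pure Nash equilibrium.
Player 1 against (West, Alpha): payoffs 9, 8 → best response Up.
Player 1 against (West, Beta): payoffs 1, 5 → best response Down.
Player 1 against (West, Gamma): payoffs 1, 0 → best response Up.
Player 1 against (East, Alpha): payoffs 3, 0 → best response Up.
Player 1 against (East, Beta): payoffs 6, 0 → best response Up.
Player 1 against (East, Gamma): payoffs 7, 3 → best response Up.
Player 2 against (Up, Alpha): payoffs 8, 0 → best response West.
Player 2 against (Up, Beta): payoffs 4, 9 → best response East.
Player 2 against (Up, Gamma): payoffs 0, 6 → best response East.
Player 2 against (Down, Alpha): payoffs 9, 8 → best response West.
Player 2 against (Down, Beta): payoffs 7, 8 → best response East.
Player 2 against (Down, Gamma): payoffs 4, 2 → best response West.
Player 3 against (Up, West): payoffs 6, 3, 0 → best response Alpha.
Player 3 against (Up, East): payoffs 5, 6, 7 → best response Gamma.
Player 3 against (Down, West): payoffs 3, 4, 9 → best response Gamma.
Player 3 against (Down, East): payoffs 9, 2, 4 → best response Alpha.
Mutual best responses: (Up, West, Alpha); (Up, East, Gamma).

The pure Nash equilibria are (Up, West, Alpha), (Up, East, Gamma).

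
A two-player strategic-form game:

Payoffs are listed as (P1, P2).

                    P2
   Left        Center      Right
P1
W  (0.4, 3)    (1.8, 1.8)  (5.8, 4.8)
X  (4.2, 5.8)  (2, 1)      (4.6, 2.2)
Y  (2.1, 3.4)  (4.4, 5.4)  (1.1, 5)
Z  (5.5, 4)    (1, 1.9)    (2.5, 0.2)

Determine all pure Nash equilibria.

(W, Left): P1 can switch to X (0.4 → 4.2). Not NE.
(W, Center): P1 can switch to X (1.8 → 2). Not NE.
(W, Right): P1 gets 5.8, best alternative 4.6; P2 gets 4.8, best alternative 3. No profitable deviation — NE.
(X, Left): P1 can switch to Z (4.2 → 5.5). Not NE.
(X, Center): P1 can switch to Y (2 → 4.4). Not NE.
(X, Right): P1 can switch to W (4.6 → 5.8). Not NE.
(Y, Left): P1 can switch to X (2.1 → 4.2). Not NE.
(Y, Center): P1 gets 4.4, best alternative 2; P2 gets 5.4, best alternative 5. No profitable deviation — NE.
(Z, Left): P1 gets 5.5, best alternative 4.2; P2 gets 4, best alternative 1.9. No profitable deviation — NE.
(The remaining 3 profiles each have a profitable deviation by the same check.)

The pure Nash equilibria are (W, Right), (Y, Center), (Z, Left).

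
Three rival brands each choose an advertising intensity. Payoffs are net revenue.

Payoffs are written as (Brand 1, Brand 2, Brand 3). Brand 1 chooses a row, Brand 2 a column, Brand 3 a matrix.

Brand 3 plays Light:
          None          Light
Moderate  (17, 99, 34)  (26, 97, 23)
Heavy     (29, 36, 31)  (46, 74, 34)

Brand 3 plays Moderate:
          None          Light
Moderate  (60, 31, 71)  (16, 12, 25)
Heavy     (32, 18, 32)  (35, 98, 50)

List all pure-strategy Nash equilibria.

Pure-strategy Nash equilibria: (Moderate, None, Moderate), (Heavy, Light, Moderate)

(Moderate, None, Light): Brand 1 can switch to Heavy (17 → 29). Not NE.
(Moderate, None, Moderate): Brand 1 gets 60, best alternative 32; Brand 2 gets 31, best alternative 12; Brand 3 gets 71, best alternative 34. No profitable deviation — NE.
(Moderate, Light, Light): Brand 1 can switch to Heavy (26 → 46). Not NE.
(Moderate, Light, Moderate): Brand 1 can switch to Heavy (16 → 35). Not NE.
(Heavy, None, Light): Brand 2 can switch to Light (36 → 74). Not NE.
(Heavy, None, Moderate): Brand 1 can switch to Moderate (32 → 60). Not NE.
(Heavy, Light, Light): Brand 3 can switch to Moderate (34 → 50). Not NE.
(Heavy, Light, Moderate): Brand 1 gets 35, best alternative 16; Brand 2 gets 98, best alternative 18; Brand 3 gets 50, best alternative 34. No profitable deviation — NE.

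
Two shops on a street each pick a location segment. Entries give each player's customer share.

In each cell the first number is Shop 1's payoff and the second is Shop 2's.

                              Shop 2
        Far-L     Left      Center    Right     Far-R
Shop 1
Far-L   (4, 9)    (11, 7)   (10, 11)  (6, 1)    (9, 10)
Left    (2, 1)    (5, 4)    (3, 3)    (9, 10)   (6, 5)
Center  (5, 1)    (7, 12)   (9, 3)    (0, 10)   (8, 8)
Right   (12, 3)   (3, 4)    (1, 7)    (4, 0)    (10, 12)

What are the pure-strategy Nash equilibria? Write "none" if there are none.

For each player, find the best response to each opponent profile; mutual best responses are the pure NE.
Shop 1 against Far-L: payoffs 4, 2, 5, 12 → best response Right.
Shop 1 against Left: payoffs 11, 5, 7, 3 → best response Far-L.
Shop 1 against Center: payoffs 10, 3, 9, 1 → best response Far-L.
Shop 1 against Right: payoffs 6, 9, 0, 4 → best response Left.
Shop 1 against Far-R: payoffs 9, 6, 8, 10 → best response Right.
Shop 2 against Far-L: payoffs 9, 7, 11, 1, 10 → best response Center.
Shop 2 against Left: payoffs 1, 4, 3, 10, 5 → best response Right.
Shop 2 against Center: payoffs 1, 12, 3, 10, 8 → best response Left.
Shop 2 against Right: payoffs 3, 4, 7, 0, 12 → best response Far-R.
Mutual best responses: (Far-L, Center); (Left, Right); (Right, Far-R).

Pure-strategy Nash equilibria: (Far-L, Center); (Left, Right); (Right, Far-R)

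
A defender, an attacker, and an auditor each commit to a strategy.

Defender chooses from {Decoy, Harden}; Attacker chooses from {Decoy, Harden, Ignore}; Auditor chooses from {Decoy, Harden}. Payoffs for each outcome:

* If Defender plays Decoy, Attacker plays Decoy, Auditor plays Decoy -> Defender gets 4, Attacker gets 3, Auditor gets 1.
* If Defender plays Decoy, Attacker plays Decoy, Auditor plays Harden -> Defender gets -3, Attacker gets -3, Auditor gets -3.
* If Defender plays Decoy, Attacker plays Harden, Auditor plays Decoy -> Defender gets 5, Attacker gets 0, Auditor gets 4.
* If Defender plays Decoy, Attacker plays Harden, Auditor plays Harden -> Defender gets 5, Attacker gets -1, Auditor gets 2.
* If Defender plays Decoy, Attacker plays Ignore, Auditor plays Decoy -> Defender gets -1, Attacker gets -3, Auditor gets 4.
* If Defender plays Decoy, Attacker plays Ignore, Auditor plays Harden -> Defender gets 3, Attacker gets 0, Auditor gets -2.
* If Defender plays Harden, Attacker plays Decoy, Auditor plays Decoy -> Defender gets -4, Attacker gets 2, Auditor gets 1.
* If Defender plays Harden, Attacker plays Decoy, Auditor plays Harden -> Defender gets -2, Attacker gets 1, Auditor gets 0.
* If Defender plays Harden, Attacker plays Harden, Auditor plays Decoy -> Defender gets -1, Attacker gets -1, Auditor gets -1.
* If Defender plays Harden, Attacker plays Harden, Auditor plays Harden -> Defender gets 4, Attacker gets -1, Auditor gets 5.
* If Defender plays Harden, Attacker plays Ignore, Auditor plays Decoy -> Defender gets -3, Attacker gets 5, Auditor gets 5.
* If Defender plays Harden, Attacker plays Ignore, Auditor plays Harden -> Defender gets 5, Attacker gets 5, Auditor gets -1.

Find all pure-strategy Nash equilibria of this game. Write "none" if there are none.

(Decoy, Decoy, Decoy): Defender gets 4, best alternative -4; Attacker gets 3, best alternative 0; Auditor gets 1, best alternative -3. No profitable deviation — NE.
(Decoy, Decoy, Harden): Defender can switch to Harden (-3 → -2). Not NE.
(Decoy, Harden, Decoy): Attacker can switch to Decoy (0 → 3). Not NE.
(Decoy, Harden, Harden): Attacker can switch to Ignore (-1 → 0). Not NE.
(Decoy, Ignore, Decoy): Attacker can switch to Decoy (-3 → 3). Not NE.
(Decoy, Ignore, Harden): Defender can switch to Harden (3 → 5). Not NE.
(Harden, Decoy, Decoy): Defender can switch to Decoy (-4 → 4). Not NE.
(Harden, Decoy, Harden): Attacker can switch to Ignore (1 → 5). Not NE.
(Harden, Harden, Decoy): Defender can switch to Decoy (-1 → 5). Not NE.
(The remaining 3 profiles each have a profitable deviation by the same check.)

The unique pure-strategy Nash equilibrium is (Decoy, Decoy, Decoy).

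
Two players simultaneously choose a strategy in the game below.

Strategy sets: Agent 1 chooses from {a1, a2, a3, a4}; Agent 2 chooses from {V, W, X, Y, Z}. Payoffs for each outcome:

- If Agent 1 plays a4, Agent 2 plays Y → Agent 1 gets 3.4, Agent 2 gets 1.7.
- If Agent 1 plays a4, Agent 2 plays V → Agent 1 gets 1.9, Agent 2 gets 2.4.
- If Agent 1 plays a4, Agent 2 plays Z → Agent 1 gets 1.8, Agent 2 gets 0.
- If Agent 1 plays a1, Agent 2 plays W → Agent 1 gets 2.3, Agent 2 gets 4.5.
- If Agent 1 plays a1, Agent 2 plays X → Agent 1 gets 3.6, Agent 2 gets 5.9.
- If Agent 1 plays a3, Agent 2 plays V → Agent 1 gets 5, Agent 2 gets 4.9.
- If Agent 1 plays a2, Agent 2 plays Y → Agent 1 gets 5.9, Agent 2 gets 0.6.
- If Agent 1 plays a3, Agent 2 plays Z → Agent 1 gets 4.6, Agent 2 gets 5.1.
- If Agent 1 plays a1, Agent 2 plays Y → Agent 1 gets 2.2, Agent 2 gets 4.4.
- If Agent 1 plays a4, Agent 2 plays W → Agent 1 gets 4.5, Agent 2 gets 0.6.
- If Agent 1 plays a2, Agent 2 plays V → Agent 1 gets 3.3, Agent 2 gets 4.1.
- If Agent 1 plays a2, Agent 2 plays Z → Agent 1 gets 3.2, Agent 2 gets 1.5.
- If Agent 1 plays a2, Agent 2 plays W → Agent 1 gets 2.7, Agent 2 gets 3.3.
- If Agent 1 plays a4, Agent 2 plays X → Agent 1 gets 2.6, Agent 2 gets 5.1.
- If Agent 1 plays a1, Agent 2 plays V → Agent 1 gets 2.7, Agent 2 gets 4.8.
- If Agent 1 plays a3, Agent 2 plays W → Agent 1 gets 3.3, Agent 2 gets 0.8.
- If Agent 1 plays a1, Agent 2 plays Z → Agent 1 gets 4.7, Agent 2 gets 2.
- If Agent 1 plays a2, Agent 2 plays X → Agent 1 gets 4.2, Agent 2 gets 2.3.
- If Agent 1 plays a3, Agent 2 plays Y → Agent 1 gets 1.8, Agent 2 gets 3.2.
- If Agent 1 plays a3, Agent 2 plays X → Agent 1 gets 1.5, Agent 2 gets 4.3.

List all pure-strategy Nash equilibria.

none

(a1, V): Agent 1 can switch to a2 (2.7 → 3.3). Not NE.
(a1, W): Agent 1 can switch to a2 (2.3 → 2.7). Not NE.
(a1, X): Agent 1 can switch to a2 (3.6 → 4.2). Not NE.
(a1, Y): Agent 1 can switch to a2 (2.2 → 5.9). Not NE.
(a1, Z): Agent 2 can switch to V (2 → 4.8). Not NE.
(a2, V): Agent 1 can switch to a3 (3.3 → 5). Not NE.
(The remaining 14 profiles each have a profitable deviation by the same check.)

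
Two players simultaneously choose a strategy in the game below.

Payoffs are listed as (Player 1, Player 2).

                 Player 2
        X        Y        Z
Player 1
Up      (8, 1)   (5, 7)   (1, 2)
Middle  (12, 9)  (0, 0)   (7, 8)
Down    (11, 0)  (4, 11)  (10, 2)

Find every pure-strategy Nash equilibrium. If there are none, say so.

Pure-strategy Nash equilibria: (Up, Y), (Middle, X)

Player 1 against X: payoffs 8, 12, 11 → best response Middle.
Player 1 against Y: payoffs 5, 0, 4 → best response Up.
Player 1 against Z: payoffs 1, 7, 10 → best response Down.
Player 2 against Up: payoffs 1, 7, 2 → best response Y.
Player 2 against Middle: payoffs 9, 0, 8 → best response X.
Player 2 against Down: payoffs 0, 11, 2 → best response Y.
Mutual best responses: (Up, Y); (Middle, X).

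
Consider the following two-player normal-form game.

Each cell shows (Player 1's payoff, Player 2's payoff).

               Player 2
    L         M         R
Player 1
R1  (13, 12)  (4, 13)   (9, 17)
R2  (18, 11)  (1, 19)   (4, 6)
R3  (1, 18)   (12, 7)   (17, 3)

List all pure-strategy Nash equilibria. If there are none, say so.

There is no pure-strategy Nash equilibrium.

Player 1 against L: payoffs 13, 18, 1 → best response R2.
Player 1 against M: payoffs 4, 1, 12 → best response R3.
Player 1 against R: payoffs 9, 4, 17 → best response R3.
Player 2 against R1: payoffs 12, 13, 17 → best response R.
Player 2 against R2: payoffs 11, 19, 6 → best response M.
Player 2 against R3: payoffs 18, 7, 3 → best response L.
No profile is a mutual best response for all players.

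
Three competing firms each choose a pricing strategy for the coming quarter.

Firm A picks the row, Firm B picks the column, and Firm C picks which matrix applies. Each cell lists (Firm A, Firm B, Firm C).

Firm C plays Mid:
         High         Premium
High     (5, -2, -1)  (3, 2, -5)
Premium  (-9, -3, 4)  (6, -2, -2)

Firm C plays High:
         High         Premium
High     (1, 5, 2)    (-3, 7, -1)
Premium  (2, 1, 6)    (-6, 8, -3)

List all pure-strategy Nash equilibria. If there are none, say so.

(High, High, Mid): Firm B can switch to Premium (-2 → 2). Not NE.
(High, High, High): Firm A can switch to Premium (1 → 2). Not NE.
(High, Premium, Mid): Firm A can switch to Premium (3 → 6). Not NE.
(High, Premium, High): Firm A gets -3, best alternative -6; Firm B gets 7, best alternative 5; Firm C gets -1, best alternative -5. No profitable deviation — NE.
(Premium, High, Mid): Firm A can switch to High (-9 → 5). Not NE.
(Premium, High, High): Firm B can switch to Premium (1 → 8). Not NE.
(Premium, Premium, Mid): Firm A gets 6, best alternative 3; Firm B gets -2, best alternative -3; Firm C gets -2, best alternative -3. No profitable deviation — NE.
(Premium, Premium, High): Firm A can switch to High (-6 → -3). Not NE.

The pure Nash equilibria are (High, Premium, High); (Premium, Premium, Mid).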